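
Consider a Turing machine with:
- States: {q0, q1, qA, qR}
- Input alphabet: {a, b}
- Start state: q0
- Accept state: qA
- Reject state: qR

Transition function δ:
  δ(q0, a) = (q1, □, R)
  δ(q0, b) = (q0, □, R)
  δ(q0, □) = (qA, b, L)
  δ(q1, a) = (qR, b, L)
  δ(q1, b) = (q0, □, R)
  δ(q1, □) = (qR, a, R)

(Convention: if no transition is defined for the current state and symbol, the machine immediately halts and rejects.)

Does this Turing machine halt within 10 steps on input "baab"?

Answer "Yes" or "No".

Execution trace:
Initial: [q0]baab
Step 1: δ(q0, b) = (q0, □, R) → □[q0]aab
Step 2: δ(q0, a) = (q1, □, R) → □□[q1]ab
Step 3: δ(q1, a) = (qR, b, L) → □[qR]□bb

The machine reaches the reject state qR and halts.
The machine halted after 3 steps (within the 10-step bound).

Answer: Yes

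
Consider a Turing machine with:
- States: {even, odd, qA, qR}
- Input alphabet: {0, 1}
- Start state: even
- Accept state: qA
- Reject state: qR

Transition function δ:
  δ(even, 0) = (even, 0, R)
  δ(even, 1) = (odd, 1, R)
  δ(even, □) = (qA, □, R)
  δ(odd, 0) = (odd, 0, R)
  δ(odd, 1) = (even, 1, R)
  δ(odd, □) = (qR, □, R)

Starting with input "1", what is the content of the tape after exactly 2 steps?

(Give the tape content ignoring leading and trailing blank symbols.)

Execution trace:
Initial: [even]1
Step 1: δ(even, 1) = (odd, 1, R) → 1[odd]□
Step 2: δ(odd, □) = (qR, □, R) → 1□[qR]□

The machine reaches the reject state qR and halts.

After 2 steps, the tape (ignoring leading/trailing blanks) is: 1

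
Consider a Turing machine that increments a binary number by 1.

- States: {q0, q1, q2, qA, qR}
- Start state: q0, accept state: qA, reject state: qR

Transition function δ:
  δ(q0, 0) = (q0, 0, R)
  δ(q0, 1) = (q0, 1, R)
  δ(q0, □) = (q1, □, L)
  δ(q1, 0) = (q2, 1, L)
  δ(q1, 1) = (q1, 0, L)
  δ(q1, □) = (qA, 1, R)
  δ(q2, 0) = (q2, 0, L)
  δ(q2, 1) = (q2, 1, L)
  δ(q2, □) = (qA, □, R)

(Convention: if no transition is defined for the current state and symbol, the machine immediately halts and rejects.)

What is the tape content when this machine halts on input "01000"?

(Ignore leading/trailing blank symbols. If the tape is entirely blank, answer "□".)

Execution trace:
Initial: [q0]01000
Step 1: δ(q0, 0) = (q0, 0, R) → 0[q0]1000
Step 2: δ(q0, 1) = (q0, 1, R) → 01[q0]000
Step 3: δ(q0, 0) = (q0, 0, R) → 010[q0]00
Step 4: δ(q0, 0) = (q0, 0, R) → 0100[q0]0
Step 5: δ(q0, 0) = (q0, 0, R) → 01000[q0]□
Step 6: δ(q0, □) = (q1, □, L) → 0100[q1]0□
Step 7: δ(q1, 0) = (q2, 1, L) → 010[q2]01□
Step 8: δ(q2, 0) = (q2, 0, L) → 01[q2]001□
Step 9: δ(q2, 0) = (q2, 0, L) → 0[q2]1001□
Step 10: δ(q2, 1) = (q2, 1, L) → [q2]01001□
Step 11: δ(q2, 0) = (q2, 0, L) → [q2]□01001□
Step 12: δ(q2, □) = (qA, □, R) → □[qA]01001□

The machine reaches the accept state qA and halts.

Final tape (ignoring leading/trailing blanks): 01001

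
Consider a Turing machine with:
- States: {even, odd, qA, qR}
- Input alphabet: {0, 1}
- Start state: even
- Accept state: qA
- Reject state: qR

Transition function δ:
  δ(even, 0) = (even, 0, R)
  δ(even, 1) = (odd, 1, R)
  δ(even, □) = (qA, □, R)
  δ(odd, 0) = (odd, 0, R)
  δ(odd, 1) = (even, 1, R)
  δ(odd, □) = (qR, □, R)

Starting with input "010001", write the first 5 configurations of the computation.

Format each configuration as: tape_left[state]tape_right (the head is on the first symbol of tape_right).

Transitions applied:
Step 1: δ(even, 0) = (even, 0, R)
Step 2: δ(even, 1) = (odd, 1, R)
Step 3: δ(odd, 0) = (odd, 0, R)
Step 4: δ(odd, 0) = (odd, 0, R)

The first 5 configurations are:
[even]010001 ⊢ 0[even]10001 ⊢ 01[odd]0001 ⊢ 010[odd]001 ⊢ 0100[odd]01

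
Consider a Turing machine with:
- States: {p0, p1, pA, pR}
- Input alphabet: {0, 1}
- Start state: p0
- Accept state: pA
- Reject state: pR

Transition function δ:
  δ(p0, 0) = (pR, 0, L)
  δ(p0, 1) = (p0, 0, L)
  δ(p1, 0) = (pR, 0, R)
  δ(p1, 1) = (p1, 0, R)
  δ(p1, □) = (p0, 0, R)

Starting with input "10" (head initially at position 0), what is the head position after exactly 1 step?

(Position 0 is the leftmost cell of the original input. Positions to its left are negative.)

Execution trace (head position shown):
Step 0: [p0]10  (head at position 0)
Step 1: move left → [p0]□00  (head at position -1)

After 1 step, the head is at position -1.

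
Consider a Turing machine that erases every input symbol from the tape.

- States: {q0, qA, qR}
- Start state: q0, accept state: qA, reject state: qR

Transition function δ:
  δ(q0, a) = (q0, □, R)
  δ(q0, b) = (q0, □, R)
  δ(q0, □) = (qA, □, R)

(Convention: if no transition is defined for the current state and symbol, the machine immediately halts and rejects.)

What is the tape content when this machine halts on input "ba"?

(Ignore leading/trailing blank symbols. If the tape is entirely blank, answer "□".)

Execution trace:
Initial: [q0]ba
Step 1: δ(q0, b) = (q0, □, R) → □[q0]a
Step 2: δ(q0, a) = (q0, □, R) → □□[q0]□
Step 3: δ(q0, □) = (qA, □, R) → □□□[qA]□

The machine reaches the accept state qA and halts.

Final tape (ignoring leading/trailing blanks): □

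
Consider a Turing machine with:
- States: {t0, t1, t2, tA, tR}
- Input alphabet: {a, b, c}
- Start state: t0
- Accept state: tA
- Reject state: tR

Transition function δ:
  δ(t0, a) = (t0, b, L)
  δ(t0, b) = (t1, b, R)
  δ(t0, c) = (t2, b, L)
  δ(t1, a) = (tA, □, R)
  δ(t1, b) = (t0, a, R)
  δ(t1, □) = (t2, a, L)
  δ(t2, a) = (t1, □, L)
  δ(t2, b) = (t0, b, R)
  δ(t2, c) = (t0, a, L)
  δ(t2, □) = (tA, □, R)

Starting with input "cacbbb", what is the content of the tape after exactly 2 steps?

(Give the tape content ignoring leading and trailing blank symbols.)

Execution trace:
Initial: [t0]cacbbb
Step 1: δ(t0, c) = (t2, b, L) → [t2]□bacbbb
Step 2: δ(t2, □) = (tA, □, R) → □[tA]bacbbb

The machine reaches the accept state tA and halts.

After 2 steps, the tape (ignoring leading/trailing blanks) is: bacbbb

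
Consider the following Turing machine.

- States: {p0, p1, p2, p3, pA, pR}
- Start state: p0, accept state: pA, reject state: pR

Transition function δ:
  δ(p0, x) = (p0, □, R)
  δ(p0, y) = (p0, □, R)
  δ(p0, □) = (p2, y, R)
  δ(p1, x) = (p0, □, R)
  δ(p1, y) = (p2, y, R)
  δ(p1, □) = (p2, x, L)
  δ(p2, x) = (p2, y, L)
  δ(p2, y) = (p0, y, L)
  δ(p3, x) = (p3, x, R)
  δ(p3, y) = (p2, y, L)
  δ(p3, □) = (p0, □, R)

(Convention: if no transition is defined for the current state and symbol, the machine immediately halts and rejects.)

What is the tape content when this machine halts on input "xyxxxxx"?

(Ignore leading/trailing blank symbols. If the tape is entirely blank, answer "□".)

Execution trace:
Initial: [p0]xyxxxxx
Step 1: δ(p0, x) = (p0, □, R) → □[p0]yxxxxx
Step 2: δ(p0, y) = (p0, □, R) → □□[p0]xxxxx
Step 3: δ(p0, x) = (p0, □, R) → □□□[p0]xxxx
Step 4: δ(p0, x) = (p0, □, R) → □□□□[p0]xxx
Step 5: δ(p0, x) = (p0, □, R) → □□□□□[p0]xx
Step 6: δ(p0, x) = (p0, □, R) → □□□□□□[p0]x
Step 7: δ(p0, x) = (p0, □, R) → □□□□□□□[p0]□
Step 8: δ(p0, □) = (p2, y, R) → □□□□□□□y[p2]□

No transition is defined for δ(p2, □). By convention the machine halts and rejects.

Final tape (ignoring leading/trailing blanks): y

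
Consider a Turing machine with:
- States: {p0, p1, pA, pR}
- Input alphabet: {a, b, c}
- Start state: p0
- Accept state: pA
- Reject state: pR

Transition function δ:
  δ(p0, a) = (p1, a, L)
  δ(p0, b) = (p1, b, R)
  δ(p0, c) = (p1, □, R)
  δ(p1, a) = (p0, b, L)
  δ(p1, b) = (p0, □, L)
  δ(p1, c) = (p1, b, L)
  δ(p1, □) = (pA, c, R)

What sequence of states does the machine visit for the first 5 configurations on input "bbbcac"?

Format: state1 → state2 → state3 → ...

Execution trace:
Initial: [p0]bbbcac
Step 1: δ(p0, b) = (p1, b, R) → b[p1]bbcac
Step 2: δ(p1, b) = (p0, □, L) → [p0]b□bcac
Step 3: δ(p0, b) = (p1, b, R) → b[p1]□bcac
Step 4: δ(p1, □) = (pA, c, R) → bc[pA]bcac

The machine reaches the accept state pA and halts.

State sequence: p0 → p1 → p0 → p1 → pA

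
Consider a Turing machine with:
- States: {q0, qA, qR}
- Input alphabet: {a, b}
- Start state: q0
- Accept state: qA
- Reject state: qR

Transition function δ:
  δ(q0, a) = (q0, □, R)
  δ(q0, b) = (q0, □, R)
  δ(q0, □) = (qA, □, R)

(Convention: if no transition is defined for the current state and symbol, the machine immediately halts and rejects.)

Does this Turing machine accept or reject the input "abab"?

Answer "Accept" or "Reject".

Execution trace:
Initial: [q0]abab
Step 1: δ(q0, a) = (q0, □, R) → □[q0]bab
Step 2: δ(q0, b) = (q0, □, R) → □□[q0]ab
Step 3: δ(q0, a) = (q0, □, R) → □□□[q0]b
Step 4: δ(q0, b) = (q0, □, R) → □□□□[q0]□
Step 5: δ(q0, □) = (qA, □, R) → □□□□□[qA]□

The machine reaches the accept state qA and halts.

Answer: Accept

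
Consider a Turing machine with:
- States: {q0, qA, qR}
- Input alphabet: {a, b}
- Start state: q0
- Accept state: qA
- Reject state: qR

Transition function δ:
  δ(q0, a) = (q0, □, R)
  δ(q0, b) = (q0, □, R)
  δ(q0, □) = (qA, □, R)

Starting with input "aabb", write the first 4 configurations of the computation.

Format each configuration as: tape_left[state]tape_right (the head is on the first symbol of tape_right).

Transitions applied:
Step 1: δ(q0, a) = (q0, □, R)
Step 2: δ(q0, a) = (q0, □, R)
Step 3: δ(q0, b) = (q0, □, R)

The first 4 configurations are:
[q0]aabb ⊢ □[q0]abb ⊢ □□[q0]bb ⊢ □□□[q0]b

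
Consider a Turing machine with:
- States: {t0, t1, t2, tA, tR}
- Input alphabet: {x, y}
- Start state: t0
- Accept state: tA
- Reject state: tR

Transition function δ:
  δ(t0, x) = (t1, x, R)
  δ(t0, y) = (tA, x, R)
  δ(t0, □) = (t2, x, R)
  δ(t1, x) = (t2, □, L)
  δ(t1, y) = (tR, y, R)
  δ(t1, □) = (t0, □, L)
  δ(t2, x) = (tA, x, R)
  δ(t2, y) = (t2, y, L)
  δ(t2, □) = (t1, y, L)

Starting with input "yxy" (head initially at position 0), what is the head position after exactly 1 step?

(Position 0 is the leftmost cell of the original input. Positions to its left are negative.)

Execution trace (head position shown):
Step 0: [t0]yxy  (head at position 0)
Step 1: move right → x[tA]xy  (head at position 1)

After 1 step, the head is at position 1.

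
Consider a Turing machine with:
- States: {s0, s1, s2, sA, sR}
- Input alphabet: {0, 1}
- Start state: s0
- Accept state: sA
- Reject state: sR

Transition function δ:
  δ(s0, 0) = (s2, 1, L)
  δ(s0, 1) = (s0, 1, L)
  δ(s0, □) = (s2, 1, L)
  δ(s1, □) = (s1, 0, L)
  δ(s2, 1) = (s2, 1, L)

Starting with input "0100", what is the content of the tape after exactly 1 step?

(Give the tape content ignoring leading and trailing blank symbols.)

Execution trace:
Initial: [s0]0100
Step 1: δ(s0, 0) = (s2, 1, L) → [s2]□1100

No transition is defined for δ(s2, □). By convention the machine halts and rejects.

After 1 step, the tape (ignoring leading/trailing blanks) is: 1100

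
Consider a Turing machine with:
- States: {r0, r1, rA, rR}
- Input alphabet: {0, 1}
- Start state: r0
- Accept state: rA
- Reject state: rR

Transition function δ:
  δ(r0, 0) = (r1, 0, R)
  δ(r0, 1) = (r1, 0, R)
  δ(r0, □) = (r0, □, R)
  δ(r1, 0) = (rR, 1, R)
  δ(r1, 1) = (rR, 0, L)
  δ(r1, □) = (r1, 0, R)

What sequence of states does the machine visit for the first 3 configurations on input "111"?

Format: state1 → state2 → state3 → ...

Execution trace:
Initial: [r0]111
Step 1: δ(r0, 1) = (r1, 0, R) → 0[r1]11
Step 2: δ(r1, 1) = (rR, 0, L) → [rR]001

The machine reaches the reject state rR and halts.

State sequence: r0 → r1 → rR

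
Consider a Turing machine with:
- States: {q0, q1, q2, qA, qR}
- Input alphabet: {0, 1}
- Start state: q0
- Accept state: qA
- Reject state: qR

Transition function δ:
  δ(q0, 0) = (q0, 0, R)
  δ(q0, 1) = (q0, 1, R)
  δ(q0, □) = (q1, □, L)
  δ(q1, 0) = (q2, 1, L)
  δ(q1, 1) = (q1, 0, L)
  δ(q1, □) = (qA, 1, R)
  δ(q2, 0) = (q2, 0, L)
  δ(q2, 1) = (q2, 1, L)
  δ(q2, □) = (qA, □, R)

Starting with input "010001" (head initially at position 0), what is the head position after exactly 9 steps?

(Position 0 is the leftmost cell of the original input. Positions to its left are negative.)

Execution trace (head position shown):
Step 0: [q0]010001  (head at position 0)
Step 1: move right → 0[q0]10001  (head at position 1)
Step 2: move right → 01[q0]0001  (head at position 2)
Step 3: move right → 010[q0]001  (head at position 3)
Step 4: move right → 0100[q0]01  (head at position 4)
Step 5: move right → 01000[q0]1  (head at position 5)
Step 6: move right → 010001[q0]□  (head at position 6)
Step 7: move left → 01000[q1]1□  (head at position 5)
Step 8: move left → 0100[q1]00□  (head at position 4)
Step 9: move left → 010[q2]010□  (head at position 3)

After 9 steps, the head is at position 3.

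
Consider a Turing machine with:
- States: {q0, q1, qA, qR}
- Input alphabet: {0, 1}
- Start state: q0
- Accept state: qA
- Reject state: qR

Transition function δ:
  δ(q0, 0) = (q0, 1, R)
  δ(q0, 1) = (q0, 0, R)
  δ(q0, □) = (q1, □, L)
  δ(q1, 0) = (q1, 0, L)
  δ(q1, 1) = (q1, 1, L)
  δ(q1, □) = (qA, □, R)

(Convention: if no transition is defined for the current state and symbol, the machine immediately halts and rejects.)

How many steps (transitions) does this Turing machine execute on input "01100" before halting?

Execution trace:
Initial: [q0]01100
Step 1: δ(q0, 0) = (q0, 1, R) → 1[q0]1100
Step 2: δ(q0, 1) = (q0, 0, R) → 10[q0]100
Step 3: δ(q0, 1) = (q0, 0, R) → 100[q0]00
Step 4: δ(q0, 0) = (q0, 1, R) → 1001[q0]0
Step 5: δ(q0, 0) = (q0, 1, R) → 10011[q0]□
Step 6: δ(q0, □) = (q1, □, L) → 1001[q1]1□
Step 7: δ(q1, 1) = (q1, 1, L) → 100[q1]11□
Step 8: δ(q1, 1) = (q1, 1, L) → 10[q1]011□
Step 9: δ(q1, 0) = (q1, 0, L) → 1[q1]0011□
Step 10: δ(q1, 0) = (q1, 0, L) → [q1]10011□
Step 11: δ(q1, 1) = (q1, 1, L) → [q1]□10011□
Step 12: δ(q1, □) = (qA, □, R) → □[qA]10011□

The machine reaches the accept state qA and halts.

The machine executed 12 steps before halting.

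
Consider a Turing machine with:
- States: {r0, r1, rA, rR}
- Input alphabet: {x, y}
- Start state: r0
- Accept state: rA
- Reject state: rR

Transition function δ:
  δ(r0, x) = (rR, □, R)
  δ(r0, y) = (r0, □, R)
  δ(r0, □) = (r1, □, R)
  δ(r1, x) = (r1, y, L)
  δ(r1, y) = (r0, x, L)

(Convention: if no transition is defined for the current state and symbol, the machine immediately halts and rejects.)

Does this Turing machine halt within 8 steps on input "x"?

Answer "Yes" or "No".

Execution trace:
Initial: [r0]x
Step 1: δ(r0, x) = (rR, □, R) → □[rR]□

The machine reaches the reject state rR and halts.
The machine halted after 1 step (within the 8-step bound).

Answer: Yes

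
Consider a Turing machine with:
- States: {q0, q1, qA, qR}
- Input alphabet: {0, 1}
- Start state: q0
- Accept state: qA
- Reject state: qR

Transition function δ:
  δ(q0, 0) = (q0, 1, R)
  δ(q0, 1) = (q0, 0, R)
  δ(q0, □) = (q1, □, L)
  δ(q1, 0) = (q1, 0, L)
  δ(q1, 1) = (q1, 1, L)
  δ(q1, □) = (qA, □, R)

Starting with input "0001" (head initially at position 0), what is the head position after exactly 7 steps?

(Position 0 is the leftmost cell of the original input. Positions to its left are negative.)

Execution trace (head position shown):
Step 0: [q0]0001  (head at position 0)
Step 1: move right → 1[q0]001  (head at position 1)
Step 2: move right → 11[q0]01  (head at position 2)
Step 3: move right → 111[q0]1  (head at position 3)
Step 4: move right → 1110[q0]□  (head at position 4)
Step 5: move left → 111[q1]0□  (head at position 3)
Step 6: move left → 11[q1]10□  (head at position 2)
Step 7: move left → 1[q1]110□  (head at position 1)

After 7 steps, the head is at position 1.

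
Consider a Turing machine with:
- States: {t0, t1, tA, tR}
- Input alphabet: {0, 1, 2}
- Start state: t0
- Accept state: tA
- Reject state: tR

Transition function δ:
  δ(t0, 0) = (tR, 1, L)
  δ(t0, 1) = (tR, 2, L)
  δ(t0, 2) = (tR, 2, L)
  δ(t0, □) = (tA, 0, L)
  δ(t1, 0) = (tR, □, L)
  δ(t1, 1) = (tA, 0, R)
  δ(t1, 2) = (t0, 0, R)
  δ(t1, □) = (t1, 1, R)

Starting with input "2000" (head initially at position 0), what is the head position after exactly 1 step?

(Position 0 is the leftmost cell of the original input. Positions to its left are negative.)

Execution trace (head position shown):
Step 0: [t0]2000  (head at position 0)
Step 1: move left → [tR]□2000  (head at position -1)

After 1 step, the head is at position -1.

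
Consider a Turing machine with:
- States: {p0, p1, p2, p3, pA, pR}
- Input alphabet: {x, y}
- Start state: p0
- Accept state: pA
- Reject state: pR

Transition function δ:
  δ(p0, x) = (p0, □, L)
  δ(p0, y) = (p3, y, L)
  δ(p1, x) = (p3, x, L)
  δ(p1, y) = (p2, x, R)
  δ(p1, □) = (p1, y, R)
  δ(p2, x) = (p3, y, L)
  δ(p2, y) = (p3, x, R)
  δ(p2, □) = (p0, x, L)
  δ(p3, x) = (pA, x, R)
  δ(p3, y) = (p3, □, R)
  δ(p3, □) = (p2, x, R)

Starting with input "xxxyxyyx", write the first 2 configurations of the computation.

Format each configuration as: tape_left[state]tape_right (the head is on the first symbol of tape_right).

Transitions applied:
Step 1: δ(p0, x) = (p0, □, L)

The first 2 configurations are:
[p0]xxxyxyyx ⊢ [p0]□□xxyxyyx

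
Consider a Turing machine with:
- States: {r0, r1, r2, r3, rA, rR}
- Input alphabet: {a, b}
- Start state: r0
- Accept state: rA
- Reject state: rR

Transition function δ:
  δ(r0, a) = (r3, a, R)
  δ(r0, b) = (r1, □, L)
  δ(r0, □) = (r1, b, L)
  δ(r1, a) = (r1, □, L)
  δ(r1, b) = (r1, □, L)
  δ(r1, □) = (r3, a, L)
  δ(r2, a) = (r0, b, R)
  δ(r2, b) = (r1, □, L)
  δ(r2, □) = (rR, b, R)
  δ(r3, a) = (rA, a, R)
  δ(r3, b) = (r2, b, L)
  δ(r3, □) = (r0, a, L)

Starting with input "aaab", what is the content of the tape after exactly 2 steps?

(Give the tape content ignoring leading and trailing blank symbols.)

Execution trace:
Initial: [r0]aaab
Step 1: δ(r0, a) = (r3, a, R) → a[r3]aab
Step 2: δ(r3, a) = (rA, a, R) → aa[rA]ab

The machine reaches the accept state rA and halts.

After 2 steps, the tape (ignoring leading/trailing blanks) is: aaab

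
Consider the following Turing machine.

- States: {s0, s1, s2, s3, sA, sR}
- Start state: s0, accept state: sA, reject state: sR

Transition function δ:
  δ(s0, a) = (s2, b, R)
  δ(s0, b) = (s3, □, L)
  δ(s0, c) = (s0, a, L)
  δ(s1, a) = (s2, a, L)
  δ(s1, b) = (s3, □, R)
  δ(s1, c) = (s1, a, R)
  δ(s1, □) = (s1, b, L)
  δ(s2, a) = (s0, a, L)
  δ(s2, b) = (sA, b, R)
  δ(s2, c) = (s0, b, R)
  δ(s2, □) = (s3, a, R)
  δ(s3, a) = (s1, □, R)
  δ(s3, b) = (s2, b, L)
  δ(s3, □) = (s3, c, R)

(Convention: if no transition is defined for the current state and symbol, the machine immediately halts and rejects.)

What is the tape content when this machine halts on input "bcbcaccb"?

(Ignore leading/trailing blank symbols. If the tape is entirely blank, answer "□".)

Execution trace:
Initial: [s0]bcbcaccb
Step 1: δ(s0, b) = (s3, □, L) → [s3]□□cbcaccb
Step 2: δ(s3, □) = (s3, c, R) → c[s3]□cbcaccb
Step 3: δ(s3, □) = (s3, c, R) → cc[s3]cbcaccb

No transition is defined for δ(s3, c). By convention the machine halts and rejects.

Final tape (ignoring leading/trailing blanks): cccbcaccb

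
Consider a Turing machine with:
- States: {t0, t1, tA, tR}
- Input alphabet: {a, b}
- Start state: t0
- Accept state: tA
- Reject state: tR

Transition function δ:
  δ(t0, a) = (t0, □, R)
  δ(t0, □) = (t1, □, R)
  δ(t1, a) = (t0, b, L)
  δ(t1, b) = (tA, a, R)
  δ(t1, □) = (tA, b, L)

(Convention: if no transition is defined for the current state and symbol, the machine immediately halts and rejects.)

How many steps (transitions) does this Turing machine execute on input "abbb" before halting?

Execution trace:
Initial: [t0]abbb
Step 1: δ(t0, a) = (t0, □, R) → □[t0]bbb

No transition is defined for δ(t0, b). By convention the machine halts and rejects.

The machine executed 1 step before halting.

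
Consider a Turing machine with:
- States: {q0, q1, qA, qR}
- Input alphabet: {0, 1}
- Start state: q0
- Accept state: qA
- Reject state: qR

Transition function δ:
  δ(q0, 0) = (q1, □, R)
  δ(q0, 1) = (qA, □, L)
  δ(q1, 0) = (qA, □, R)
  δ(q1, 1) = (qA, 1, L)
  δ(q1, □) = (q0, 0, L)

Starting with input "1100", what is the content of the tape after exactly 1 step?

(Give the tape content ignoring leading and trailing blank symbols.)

Execution trace:
Initial: [q0]1100
Step 1: δ(q0, 1) = (qA, □, L) → [qA]□□100

The machine reaches the accept state qA and halts.

After 1 step, the tape (ignoring leading/trailing blanks) is: 100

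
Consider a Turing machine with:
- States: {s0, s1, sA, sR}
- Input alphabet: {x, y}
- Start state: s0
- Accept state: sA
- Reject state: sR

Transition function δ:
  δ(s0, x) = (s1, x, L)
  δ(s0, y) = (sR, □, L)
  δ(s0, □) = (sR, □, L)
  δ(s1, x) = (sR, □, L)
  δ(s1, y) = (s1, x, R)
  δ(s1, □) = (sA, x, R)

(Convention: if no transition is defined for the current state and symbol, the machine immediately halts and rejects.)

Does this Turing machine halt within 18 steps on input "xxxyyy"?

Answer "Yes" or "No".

Execution trace:
Initial: [s0]xxxyyy
Step 1: δ(s0, x) = (s1, x, L) → [s1]□xxxyyy
Step 2: δ(s1, □) = (sA, x, R) → x[sA]xxxyyy

The machine reaches the accept state sA and halts.
The machine halted after 2 steps (within the 18-step bound).

Answer: Yes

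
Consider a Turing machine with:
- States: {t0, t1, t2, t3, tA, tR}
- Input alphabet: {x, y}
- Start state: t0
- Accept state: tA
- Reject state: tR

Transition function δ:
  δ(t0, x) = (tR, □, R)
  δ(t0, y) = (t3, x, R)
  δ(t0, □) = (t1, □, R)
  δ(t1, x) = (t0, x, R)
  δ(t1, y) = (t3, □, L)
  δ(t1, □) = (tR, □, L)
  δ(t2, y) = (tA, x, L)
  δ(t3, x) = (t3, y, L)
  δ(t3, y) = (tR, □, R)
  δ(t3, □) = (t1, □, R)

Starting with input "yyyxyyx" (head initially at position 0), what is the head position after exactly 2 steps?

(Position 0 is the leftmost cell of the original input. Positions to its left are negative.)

Execution trace (head position shown):
Step 0: [t0]yyyxyyx  (head at position 0)
Step 1: move right → x[t3]yyxyyx  (head at position 1)
Step 2: move right → x□[tR]yxyyx  (head at position 2)

After 2 steps, the head is at position 2.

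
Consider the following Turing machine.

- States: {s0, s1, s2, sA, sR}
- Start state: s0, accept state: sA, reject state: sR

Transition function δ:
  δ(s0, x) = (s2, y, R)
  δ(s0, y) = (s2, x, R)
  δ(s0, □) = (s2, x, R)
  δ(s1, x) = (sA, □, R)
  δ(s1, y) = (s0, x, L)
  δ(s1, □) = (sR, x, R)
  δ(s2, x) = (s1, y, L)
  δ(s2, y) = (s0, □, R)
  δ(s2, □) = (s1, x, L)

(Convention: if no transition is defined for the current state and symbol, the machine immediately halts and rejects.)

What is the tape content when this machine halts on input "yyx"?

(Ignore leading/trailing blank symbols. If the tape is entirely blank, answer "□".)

Execution trace:
Initial: [s0]yyx
Step 1: δ(s0, y) = (s2, x, R) → x[s2]yx
Step 2: δ(s2, y) = (s0, □, R) → x□[s0]x
Step 3: δ(s0, x) = (s2, y, R) → x□y[s2]□
Step 4: δ(s2, □) = (s1, x, L) → x□[s1]yx
Step 5: δ(s1, y) = (s0, x, L) → x[s0]□xx
Step 6: δ(s0, □) = (s2, x, R) → xx[s2]xx
Step 7: δ(s2, x) = (s1, y, L) → x[s1]xyx
Step 8: δ(s1, x) = (sA, □, R) → x□[sA]yx

The machine reaches the accept state sA and halts.

Final tape (ignoring leading/trailing blanks): x□yx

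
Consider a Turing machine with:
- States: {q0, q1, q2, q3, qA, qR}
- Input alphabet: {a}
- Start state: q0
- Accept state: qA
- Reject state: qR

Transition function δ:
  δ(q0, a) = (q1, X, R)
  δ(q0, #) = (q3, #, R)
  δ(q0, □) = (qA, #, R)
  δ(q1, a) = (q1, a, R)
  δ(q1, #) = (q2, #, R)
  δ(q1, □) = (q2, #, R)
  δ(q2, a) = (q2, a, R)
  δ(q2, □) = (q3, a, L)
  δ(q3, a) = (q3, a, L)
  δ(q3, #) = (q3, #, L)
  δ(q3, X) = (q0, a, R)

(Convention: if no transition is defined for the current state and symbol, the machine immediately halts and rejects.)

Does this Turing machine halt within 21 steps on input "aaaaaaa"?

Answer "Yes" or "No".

Execution trace:
Initial: [q0]aaaaaaa
Step 1: δ(q0, a) = (q1, X, R) → X[q1]aaaaaa
Step 2: δ(q1, a) = (q1, a, R) → Xa[q1]aaaaa
Step 3: δ(q1, a) = (q1, a, R) → Xaa[q1]aaaa
Step 4: δ(q1, a) = (q1, a, R) → Xaaa[q1]aaa
Step 5: δ(q1, a) = (q1, a, R) → Xaaaa[q1]aa
Step 6: δ(q1, a) = (q1, a, R) → Xaaaaa[q1]a
Step 7: δ(q1, a) = (q1, a, R) → Xaaaaaa[q1]□
Step 8: δ(q1, □) = (q2, #, R) → Xaaaaaa#[q2]□
Step 9: δ(q2, □) = (q3, a, L) → Xaaaaaa[q3]#a
Step 10: δ(q3, #) = (q3, #, L) → Xaaaaa[q3]a#a
Step 11: δ(q3, a) = (q3, a, L) → Xaaaa[q3]aa#a
Step 12: δ(q3, a) = (q3, a, L) → Xaaa[q3]aaa#a
Step 13: δ(q3, a) = (q3, a, L) → Xaa[q3]aaaa#a
Step 14: δ(q3, a) = (q3, a, L) → Xa[q3]aaaaa#a
Step 15: δ(q3, a) = (q3, a, L) → X[q3]aaaaaa#a
Step 16: δ(q3, a) = (q3, a, L) → [q3]Xaaaaaa#a
Step 17: δ(q3, X) = (q0, a, R) → a[q0]aaaaaa#a
Step 18: δ(q0, a) = (q1, X, R) → aX[q1]aaaaa#a
Step 19: δ(q1, a) = (q1, a, R) → aXa[q1]aaaa#a
Step 20: δ(q1, a) = (q1, a, R) → aXaa[q1]aaa#a
Step 21: δ(q1, a) = (q1, a, R) → aXaaa[q1]aa#a

The machine has not reached a halting state after 21 steps.
The machine did not halt within the 21-step bound.

Answer: No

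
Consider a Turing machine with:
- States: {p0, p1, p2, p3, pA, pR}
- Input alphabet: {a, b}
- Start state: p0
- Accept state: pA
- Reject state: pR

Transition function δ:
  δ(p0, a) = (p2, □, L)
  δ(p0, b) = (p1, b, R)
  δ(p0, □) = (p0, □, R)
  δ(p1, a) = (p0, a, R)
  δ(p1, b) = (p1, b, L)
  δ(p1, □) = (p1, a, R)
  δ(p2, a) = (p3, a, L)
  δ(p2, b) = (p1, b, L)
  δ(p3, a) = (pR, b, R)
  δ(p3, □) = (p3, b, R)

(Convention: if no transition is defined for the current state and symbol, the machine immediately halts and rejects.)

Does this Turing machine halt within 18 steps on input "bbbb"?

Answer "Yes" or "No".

Execution trace:
Initial: [p0]bbbb
Step 1: δ(p0, b) = (p1, b, R) → b[p1]bbb
Step 2: δ(p1, b) = (p1, b, L) → [p1]bbbb
Step 3: δ(p1, b) = (p1, b, L) → [p1]□bbbb
Step 4: δ(p1, □) = (p1, a, R) → a[p1]bbbb
Step 5: δ(p1, b) = (p1, b, L) → [p1]abbbb
Step 6: δ(p1, a) = (p0, a, R) → a[p0]bbbb
Step 7: δ(p0, b) = (p1, b, R) → ab[p1]bbb
Step 8: δ(p1, b) = (p1, b, L) → a[p1]bbbb
Step 9: δ(p1, b) = (p1, b, L) → [p1]abbbb
Step 10: δ(p1, a) = (p0, a, R) → a[p0]bbbb
Step 11: δ(p0, b) = (p1, b, R) → ab[p1]bbb
Step 12: δ(p1, b) = (p1, b, L) → a[p1]bbbb
Step 13: δ(p1, b) = (p1, b, L) → [p1]abbbb
Step 14: δ(p1, a) = (p0, a, R) → a[p0]bbbb
Step 15: δ(p0, b) = (p1, b, R) → ab[p1]bbb
Step 16: δ(p1, b) = (p1, b, L) → a[p1]bbbb
Step 17: δ(p1, b) = (p1, b, L) → [p1]abbbb
Step 18: δ(p1, a) = (p0, a, R) → a[p0]bbbb

The machine has not reached a halting state after 18 steps.
The machine did not halt within the 18-step bound.

Answer: No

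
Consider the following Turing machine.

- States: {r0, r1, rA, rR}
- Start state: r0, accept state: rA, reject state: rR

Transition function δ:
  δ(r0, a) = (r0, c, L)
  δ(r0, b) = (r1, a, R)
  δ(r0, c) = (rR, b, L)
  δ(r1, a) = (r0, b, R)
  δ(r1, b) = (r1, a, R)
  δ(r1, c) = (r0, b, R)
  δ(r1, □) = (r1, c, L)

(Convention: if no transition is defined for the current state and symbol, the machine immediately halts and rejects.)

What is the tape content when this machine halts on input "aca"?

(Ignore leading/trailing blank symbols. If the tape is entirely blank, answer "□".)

Execution trace:
Initial: [r0]aca
Step 1: δ(r0, a) = (r0, c, L) → [r0]□cca

No transition is defined for δ(r0, □). By convention the machine halts and rejects.

Final tape (ignoring leading/trailing blanks): cca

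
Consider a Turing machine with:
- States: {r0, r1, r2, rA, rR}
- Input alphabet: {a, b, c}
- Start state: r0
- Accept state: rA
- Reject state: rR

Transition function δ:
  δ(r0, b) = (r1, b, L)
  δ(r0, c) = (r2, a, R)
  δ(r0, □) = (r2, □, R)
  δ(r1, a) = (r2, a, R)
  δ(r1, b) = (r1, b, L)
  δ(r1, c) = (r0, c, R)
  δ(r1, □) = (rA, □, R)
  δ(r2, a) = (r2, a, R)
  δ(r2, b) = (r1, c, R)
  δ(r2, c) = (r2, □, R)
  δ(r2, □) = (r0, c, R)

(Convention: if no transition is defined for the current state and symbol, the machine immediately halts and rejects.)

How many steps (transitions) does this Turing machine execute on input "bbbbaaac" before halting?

Execution trace:
Initial: [r0]bbbbaaac
Step 1: δ(r0, b) = (r1, b, L) → [r1]□bbbbaaac
Step 2: δ(r1, □) = (rA, □, R) → □[rA]bbbbaaac

The machine reaches the accept state rA and halts.

The machine executed 2 steps before halting.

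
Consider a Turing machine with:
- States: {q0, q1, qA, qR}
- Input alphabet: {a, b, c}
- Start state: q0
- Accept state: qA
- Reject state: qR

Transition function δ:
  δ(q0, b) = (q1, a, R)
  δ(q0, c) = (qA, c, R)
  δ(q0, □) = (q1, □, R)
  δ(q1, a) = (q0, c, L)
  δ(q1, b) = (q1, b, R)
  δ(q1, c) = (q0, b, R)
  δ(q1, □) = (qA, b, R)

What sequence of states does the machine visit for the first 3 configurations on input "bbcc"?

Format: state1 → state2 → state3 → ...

Execution trace:
Initial: [q0]bbcc
Step 1: δ(q0, b) = (q1, a, R) → a[q1]bcc
Step 2: δ(q1, b) = (q1, b, R) → ab[q1]cc

State sequence: q0 → q1 → q1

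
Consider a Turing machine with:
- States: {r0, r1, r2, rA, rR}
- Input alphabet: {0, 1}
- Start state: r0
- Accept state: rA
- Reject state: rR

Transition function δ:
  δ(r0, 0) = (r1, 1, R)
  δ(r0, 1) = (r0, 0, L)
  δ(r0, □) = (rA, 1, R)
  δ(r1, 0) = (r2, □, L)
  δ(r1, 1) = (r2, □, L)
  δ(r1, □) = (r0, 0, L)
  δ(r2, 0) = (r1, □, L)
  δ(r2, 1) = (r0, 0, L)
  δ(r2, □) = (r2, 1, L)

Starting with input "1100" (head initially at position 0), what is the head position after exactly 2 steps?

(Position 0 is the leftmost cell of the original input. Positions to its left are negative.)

Execution trace (head position shown):
Step 0: [r0]1100  (head at position 0)
Step 1: move left → [r0]□0100  (head at position -1)
Step 2: move right → 1[rA]0100  (head at position 0)

After 2 steps, the head is at position 0.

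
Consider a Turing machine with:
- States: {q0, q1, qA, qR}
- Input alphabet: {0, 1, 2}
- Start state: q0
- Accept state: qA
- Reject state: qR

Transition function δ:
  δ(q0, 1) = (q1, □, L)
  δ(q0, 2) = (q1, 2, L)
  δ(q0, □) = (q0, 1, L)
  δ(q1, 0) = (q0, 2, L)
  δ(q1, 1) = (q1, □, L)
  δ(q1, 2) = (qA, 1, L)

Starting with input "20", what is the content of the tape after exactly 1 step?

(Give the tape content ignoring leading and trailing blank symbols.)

Execution trace:
Initial: [q0]20
Step 1: δ(q0, 2) = (q1, 2, L) → [q1]□20

No transition is defined for δ(q1, □). By convention the machine halts and rejects.

After 1 step, the tape (ignoring leading/trailing blanks) is: 20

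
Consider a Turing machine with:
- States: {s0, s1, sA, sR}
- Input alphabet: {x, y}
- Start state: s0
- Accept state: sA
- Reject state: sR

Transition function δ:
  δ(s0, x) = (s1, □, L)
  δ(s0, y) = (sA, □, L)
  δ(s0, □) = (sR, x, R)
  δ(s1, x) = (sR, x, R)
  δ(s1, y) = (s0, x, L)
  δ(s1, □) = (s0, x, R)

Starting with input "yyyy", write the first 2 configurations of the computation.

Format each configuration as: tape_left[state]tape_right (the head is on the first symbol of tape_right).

Transitions applied:
Step 1: δ(s0, y) = (sA, □, L)

The first 2 configurations are:
[s0]yyyy ⊢ [sA]□□yyy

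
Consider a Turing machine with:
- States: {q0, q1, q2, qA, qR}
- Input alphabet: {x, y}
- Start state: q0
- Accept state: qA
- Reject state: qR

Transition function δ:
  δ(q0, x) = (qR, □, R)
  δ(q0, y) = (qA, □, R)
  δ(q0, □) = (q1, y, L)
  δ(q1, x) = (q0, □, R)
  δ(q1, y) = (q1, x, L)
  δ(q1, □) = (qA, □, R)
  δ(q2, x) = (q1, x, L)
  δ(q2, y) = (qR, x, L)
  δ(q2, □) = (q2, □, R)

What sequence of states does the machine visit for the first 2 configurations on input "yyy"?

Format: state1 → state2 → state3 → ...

Execution trace:
Initial: [q0]yyy
Step 1: δ(q0, y) = (qA, □, R) → □[qA]yy

The machine reaches the accept state qA and halts.

State sequence: q0 → qA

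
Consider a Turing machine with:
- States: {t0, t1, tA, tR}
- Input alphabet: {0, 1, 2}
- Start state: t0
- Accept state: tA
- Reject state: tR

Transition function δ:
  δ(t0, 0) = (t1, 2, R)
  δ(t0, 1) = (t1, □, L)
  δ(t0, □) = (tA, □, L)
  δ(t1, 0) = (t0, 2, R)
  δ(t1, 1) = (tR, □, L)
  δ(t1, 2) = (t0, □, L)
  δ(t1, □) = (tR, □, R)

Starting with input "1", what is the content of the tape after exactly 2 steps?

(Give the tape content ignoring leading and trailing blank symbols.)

Execution trace:
Initial: [t0]1
Step 1: δ(t0, 1) = (t1, □, L) → [t1]□□
Step 2: δ(t1, □) = (tR, □, R) → □[tR]□

The machine reaches the reject state tR and halts.

After 2 steps, the tape (ignoring leading/trailing blanks) is: □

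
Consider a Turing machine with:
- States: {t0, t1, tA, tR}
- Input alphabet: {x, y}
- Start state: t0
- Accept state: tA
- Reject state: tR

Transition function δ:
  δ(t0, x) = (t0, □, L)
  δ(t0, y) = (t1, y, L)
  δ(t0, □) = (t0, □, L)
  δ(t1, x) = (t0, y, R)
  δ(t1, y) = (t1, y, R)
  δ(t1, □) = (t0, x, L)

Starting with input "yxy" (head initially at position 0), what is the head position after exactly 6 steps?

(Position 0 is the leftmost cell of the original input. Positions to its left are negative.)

Execution trace (head position shown):
Step 0: [t0]yxy  (head at position 0)
Step 1: move left → [t1]□yxy  (head at position -1)
Step 2: move left → [t0]□xyxy  (head at position -2)
Step 3: move left → [t0]□□xyxy  (head at position -3)
Step 4: move left → [t0]□□□xyxy  (head at position -4)
Step 5: move left → [t0]□□□□xyxy  (head at position -5)
Step 6: move left → [t0]□□□□□xyxy  (head at position -6)

After 6 steps, the head is at position -6.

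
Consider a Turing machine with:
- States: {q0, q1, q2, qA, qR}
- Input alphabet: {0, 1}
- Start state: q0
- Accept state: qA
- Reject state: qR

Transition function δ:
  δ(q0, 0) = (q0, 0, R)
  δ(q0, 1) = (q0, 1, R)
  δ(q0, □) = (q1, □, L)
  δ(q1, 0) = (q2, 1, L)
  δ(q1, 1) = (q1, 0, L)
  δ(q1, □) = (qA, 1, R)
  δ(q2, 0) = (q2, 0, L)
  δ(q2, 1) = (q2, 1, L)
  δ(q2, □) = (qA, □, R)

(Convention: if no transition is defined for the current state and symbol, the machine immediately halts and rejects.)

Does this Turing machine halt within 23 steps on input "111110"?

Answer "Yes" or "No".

Execution trace:
Initial: [q0]111110
Step 1: δ(q0, 1) = (q0, 1, R) → 1[q0]11110
Step 2: δ(q0, 1) = (q0, 1, R) → 11[q0]1110
Step 3: δ(q0, 1) = (q0, 1, R) → 111[q0]110
Step 4: δ(q0, 1) = (q0, 1, R) → 1111[q0]10
Step 5: δ(q0, 1) = (q0, 1, R) → 11111[q0]0
Step 6: δ(q0, 0) = (q0, 0, R) → 111110[q0]□
Step 7: δ(q0, □) = (q1, □, L) → 11111[q1]0□
Step 8: δ(q1, 0) = (q2, 1, L) → 1111[q2]11□
Step 9: δ(q2, 1) = (q2, 1, L) → 111[q2]111□
Step 10: δ(q2, 1) = (q2, 1, L) → 11[q2]1111□
Step 11: δ(q2, 1) = (q2, 1, L) → 1[q2]11111□
Step 12: δ(q2, 1) = (q2, 1, L) → [q2]111111□
Step 13: δ(q2, 1) = (q2, 1, L) → [q2]□111111□
Step 14: δ(q2, □) = (qA, □, R) → □[qA]111111□

The machine reaches the accept state qA and halts.
The machine halted after 14 steps (within the 23-step bound).

Answer: Yes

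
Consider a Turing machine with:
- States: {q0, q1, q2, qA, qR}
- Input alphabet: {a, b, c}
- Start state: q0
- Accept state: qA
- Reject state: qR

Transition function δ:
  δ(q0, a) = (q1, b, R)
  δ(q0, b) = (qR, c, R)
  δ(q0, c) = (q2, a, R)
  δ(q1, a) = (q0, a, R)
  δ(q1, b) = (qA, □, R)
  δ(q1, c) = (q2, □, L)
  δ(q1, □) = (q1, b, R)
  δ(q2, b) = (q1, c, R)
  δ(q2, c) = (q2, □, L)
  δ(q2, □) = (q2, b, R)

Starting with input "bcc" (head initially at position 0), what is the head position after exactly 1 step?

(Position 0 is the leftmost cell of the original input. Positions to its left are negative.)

Execution trace (head position shown):
Step 0: [q0]bcc  (head at position 0)
Step 1: move right → c[qR]cc  (head at position 1)

After 1 step, the head is at position 1.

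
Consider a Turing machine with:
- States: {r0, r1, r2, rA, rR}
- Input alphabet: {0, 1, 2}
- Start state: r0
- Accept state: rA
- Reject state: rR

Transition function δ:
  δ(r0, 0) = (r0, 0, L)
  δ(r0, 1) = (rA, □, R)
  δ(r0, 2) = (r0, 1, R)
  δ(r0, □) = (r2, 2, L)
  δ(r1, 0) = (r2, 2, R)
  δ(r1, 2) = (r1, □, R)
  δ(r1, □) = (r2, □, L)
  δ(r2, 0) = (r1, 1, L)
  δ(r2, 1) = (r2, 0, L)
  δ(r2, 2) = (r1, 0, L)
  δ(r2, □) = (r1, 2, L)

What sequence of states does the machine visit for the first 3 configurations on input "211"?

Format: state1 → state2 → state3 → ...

Execution trace:
Initial: [r0]211
Step 1: δ(r0, 2) = (r0, 1, R) → 1[r0]11
Step 2: δ(r0, 1) = (rA, □, R) → 1□[rA]1

The machine reaches the accept state rA and halts.

State sequence: r0 → r0 → rA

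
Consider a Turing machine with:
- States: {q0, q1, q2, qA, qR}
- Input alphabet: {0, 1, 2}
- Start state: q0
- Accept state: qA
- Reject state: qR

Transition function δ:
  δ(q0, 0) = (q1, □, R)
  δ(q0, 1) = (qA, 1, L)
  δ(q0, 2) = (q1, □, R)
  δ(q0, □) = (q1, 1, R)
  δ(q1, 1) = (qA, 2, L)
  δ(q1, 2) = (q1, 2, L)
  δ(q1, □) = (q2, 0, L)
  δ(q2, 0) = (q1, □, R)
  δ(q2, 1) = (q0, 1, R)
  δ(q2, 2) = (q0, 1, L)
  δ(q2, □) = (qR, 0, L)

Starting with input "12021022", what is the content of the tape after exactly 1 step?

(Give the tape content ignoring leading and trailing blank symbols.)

Execution trace:
Initial: [q0]12021022
Step 1: δ(q0, 1) = (qA, 1, L) → [qA]□12021022

The machine reaches the accept state qA and halts.

After 1 step, the tape (ignoring leading/trailing blanks) is: 12021022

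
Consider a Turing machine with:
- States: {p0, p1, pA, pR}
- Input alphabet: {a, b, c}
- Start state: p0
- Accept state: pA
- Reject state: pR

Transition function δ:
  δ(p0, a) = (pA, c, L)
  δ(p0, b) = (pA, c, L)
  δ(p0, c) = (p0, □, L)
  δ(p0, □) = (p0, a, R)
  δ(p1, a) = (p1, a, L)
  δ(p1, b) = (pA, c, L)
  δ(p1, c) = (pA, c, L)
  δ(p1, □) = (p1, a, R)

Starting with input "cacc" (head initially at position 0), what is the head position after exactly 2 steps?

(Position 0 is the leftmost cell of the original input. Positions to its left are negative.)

Execution trace (head position shown):
Step 0: [p0]cacc  (head at position 0)
Step 1: move left → [p0]□□acc  (head at position -1)
Step 2: move right → a[p0]□acc  (head at position 0)

After 2 steps, the head is at position 0.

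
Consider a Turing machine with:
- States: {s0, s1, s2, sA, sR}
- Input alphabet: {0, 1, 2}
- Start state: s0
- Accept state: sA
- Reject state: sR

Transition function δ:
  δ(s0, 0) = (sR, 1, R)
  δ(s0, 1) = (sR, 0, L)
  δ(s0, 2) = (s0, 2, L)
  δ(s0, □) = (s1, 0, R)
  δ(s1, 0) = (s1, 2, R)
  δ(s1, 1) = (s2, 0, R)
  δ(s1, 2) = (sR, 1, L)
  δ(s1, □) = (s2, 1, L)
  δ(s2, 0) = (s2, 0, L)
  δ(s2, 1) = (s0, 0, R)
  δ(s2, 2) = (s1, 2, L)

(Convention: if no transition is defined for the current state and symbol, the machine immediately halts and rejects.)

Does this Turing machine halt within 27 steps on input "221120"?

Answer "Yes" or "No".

Execution trace:
Initial: [s0]221120
Step 1: δ(s0, 2) = (s0, 2, L) → [s0]□221120
Step 2: δ(s0, □) = (s1, 0, R) → 0[s1]221120
Step 3: δ(s1, 2) = (sR, 1, L) → [sR]0121120

The machine reaches the reject state sR and halts.
The machine halted after 3 steps (within the 27-step bound).

Answer: Yes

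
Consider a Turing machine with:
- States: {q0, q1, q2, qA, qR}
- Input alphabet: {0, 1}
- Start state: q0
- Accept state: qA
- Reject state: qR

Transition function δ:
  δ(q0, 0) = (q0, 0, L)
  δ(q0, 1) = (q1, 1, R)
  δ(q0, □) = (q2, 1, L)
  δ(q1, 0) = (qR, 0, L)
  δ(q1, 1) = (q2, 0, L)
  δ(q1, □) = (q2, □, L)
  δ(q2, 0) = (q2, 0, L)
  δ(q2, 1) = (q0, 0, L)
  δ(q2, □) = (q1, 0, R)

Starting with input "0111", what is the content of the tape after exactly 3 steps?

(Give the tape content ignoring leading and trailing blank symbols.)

Execution trace:
Initial: [q0]0111
Step 1: δ(q0, 0) = (q0, 0, L) → [q0]□0111
Step 2: δ(q0, □) = (q2, 1, L) → [q2]□10111
Step 3: δ(q2, □) = (q1, 0, R) → 0[q1]10111

After 3 steps, the tape (ignoring leading/trailing blanks) is: 010111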